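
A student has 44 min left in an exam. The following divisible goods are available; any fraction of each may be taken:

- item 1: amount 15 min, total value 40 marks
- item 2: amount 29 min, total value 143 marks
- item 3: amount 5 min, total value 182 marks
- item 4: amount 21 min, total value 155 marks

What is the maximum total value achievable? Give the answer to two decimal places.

425.76

Take in order of value per unit:
- item 3 (182/5 per unit): all 5 → value 182, running total 182.00
- item 4 (155/21 per unit): all 21 → value 155, running total 337.00
- item 2 (143/29 per unit): 18 of 29 → value 18×143/29 = 88.7586, running total 425.76
Total 425.76.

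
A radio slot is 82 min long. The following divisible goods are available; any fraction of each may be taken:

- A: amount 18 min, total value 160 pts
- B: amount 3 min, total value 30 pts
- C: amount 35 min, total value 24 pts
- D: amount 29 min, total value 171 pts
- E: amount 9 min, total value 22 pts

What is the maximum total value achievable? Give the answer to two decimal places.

Take in order of value per unit:
- B (30/3 per unit): all 3 → value 30, running total 30.00
- A (160/18 per unit): all 18 → value 160, running total 190.00
- D (171/29 per unit): all 29 → value 171, running total 361.00
- E (22/9 per unit): all 9 → value 22, running total 383.00
- C (24/35 per unit): 23 of 35 → value 23×24/35 = 15.7714, running total 398.77
Total 398.77.

398.77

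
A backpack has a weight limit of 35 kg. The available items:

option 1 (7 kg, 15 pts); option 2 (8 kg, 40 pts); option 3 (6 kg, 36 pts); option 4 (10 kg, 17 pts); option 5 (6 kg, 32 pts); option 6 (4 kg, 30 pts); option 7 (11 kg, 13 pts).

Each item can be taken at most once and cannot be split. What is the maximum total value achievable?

155 pts

Check high-value combinations within 35 kg:
- option 2+option 3+option 4+option 5+option 6: weight 8+6+10+6+4=34, value 40+36+17+32+30=155
- option 1+option 2+option 3+option 5+option 6: weight 7+8+6+6+4=31, value 15+40+36+32+30=153
- option 2+option 3+option 5+option 6+option 7: weight 8+6+6+4+11=35, value 40+36+32+30+13=151
- option 2+option 3+option 5+option 6: weight 8+6+6+4=24, value 40+36+32+30=138
Best: 155 pts.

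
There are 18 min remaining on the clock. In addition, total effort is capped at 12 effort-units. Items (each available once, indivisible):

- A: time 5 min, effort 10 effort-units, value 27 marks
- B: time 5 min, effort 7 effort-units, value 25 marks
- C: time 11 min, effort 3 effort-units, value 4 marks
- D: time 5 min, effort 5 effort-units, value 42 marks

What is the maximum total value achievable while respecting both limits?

Feasible sets respecting both limits:
- B+D: time 10, effort 12, value 67
- C+D: time 16, effort 8, value 46
- D: time 5, effort 5, value 42
- B+C: time 16, effort 10, value 29
Best: 67 marks.

67 marks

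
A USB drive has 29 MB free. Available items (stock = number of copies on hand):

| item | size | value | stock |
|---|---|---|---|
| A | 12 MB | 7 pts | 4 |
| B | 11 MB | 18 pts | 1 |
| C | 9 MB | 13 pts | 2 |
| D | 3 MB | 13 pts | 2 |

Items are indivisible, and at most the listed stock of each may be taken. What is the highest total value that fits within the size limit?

57 pts

Top feasible selections:
- 1×B + 1×C + 2×D: size 26, value 57
- 2×C + 2×D: size 24, value 52
- 1×A + 1×B + 2×D: size 29, value 51
- 1×A + 1×C + 2×D: size 27, value 46
Best: 57 pts.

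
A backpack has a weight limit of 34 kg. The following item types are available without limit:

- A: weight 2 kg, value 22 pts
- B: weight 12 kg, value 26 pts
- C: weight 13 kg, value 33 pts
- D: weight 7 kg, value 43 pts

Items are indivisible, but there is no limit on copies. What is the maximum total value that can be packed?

374 pts

Best value-per-unit is A at 22/2, and filling with it alone uses weight 17×2=34. No mix of the others beats 17×22 = 374.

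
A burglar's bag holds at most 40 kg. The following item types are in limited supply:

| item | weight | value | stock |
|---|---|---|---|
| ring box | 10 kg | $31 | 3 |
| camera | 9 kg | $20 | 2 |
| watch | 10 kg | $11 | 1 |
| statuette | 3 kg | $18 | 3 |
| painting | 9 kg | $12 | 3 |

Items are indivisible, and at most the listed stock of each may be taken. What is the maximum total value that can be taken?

$147

Best selections within weight 40 and stock limits:
- 3×ring box + 3×statuette: weight 39, value 147
- 2×ring box + 1×camera + 3×statuette: weight 38, value 136
- 3×ring box + 2×statuette: weight 36, value 129
Best: $147.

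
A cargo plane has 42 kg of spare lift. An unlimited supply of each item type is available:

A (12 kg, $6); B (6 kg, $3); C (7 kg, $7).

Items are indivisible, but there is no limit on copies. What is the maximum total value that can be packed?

$42

Best value-per-unit is C at 7/7, and filling with it alone uses weight 6×7=42. No mix of the others beats 6×7 = 42.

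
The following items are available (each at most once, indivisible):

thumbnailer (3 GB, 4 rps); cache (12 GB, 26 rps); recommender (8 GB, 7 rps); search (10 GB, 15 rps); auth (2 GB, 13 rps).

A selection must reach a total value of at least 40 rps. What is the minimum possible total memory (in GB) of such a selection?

Subsets with value ≥ 40, sorted by total memory:
- thumbnailer+cache+auth: memory 17, value 43
- cache+recommender+auth: memory 22, value 46
- cache+search: memory 22, value 41
- cache+search+auth: memory 24, value 54
Minimum memory: 17 GB.

17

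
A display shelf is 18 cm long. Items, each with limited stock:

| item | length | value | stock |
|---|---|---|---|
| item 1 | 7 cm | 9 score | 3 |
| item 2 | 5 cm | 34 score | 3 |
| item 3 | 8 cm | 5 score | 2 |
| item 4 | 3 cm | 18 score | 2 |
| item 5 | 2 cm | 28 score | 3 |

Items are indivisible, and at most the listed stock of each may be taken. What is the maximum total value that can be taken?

Top feasible selections:
- 1×item 2 + 2×item 4 + 3×item 5: length 17, value 154
- 2×item 2 + 3×item 5: length 16, value 152
- 2×item 2 + 1×item 4 + 2×item 5: length 17, value 142
- 1×item 2 + 1×item 4 + 3×item 5: length 14, value 136
Best: 154 score.

154 score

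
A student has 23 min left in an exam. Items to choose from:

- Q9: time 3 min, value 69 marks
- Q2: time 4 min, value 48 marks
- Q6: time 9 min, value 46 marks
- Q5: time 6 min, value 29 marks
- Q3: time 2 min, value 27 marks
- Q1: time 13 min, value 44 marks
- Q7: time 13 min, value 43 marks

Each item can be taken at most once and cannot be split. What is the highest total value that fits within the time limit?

192 marks

Check high-value combinations within 23 min:
- Q9+Q2+Q6+Q5: time 3+4+9+6=22, value 69+48+46+29=192
- Q9+Q2+Q6+Q3: time 3+4+9+2=18, value 69+48+46+27=190
- Q9+Q2+Q3+Q1: time 3+4+2+13=22, value 69+48+27+44=188
- Q9+Q2+Q3+Q7: time 3+4+2+13=22, value 69+48+27+43=187
- Q9+Q2+Q5+Q3: time 3+4+6+2=15, value 69+48+29+27=173
Best: 192 marks.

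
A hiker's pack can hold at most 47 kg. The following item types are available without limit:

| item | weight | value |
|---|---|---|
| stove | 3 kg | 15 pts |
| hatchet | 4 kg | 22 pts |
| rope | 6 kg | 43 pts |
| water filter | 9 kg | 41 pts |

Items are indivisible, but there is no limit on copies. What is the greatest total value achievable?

Best value-per-unit is rope at 43/6; filling with it alone gives 7×43 = 301.
Optimal mix: 1×hatchet + 7×rope → weight 46, value 323.

323 pts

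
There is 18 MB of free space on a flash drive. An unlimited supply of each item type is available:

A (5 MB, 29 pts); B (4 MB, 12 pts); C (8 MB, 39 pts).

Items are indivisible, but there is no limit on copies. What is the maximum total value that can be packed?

97 pts

Best value-per-unit is A at 29/5; filling with it alone gives 3×29 = 87.
Optimal mix: 2×A + 1×C → size 18, value 97.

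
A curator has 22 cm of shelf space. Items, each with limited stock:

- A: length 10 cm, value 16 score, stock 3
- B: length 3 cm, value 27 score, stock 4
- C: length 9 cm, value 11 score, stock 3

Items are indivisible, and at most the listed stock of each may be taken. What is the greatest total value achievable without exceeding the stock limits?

Top feasible selections:
- 1×A + 4×B: length 22, value 124
- 4×B + 1×C: length 21, value 119
- 4×B: length 12, value 108
Best: 124 score.

124 score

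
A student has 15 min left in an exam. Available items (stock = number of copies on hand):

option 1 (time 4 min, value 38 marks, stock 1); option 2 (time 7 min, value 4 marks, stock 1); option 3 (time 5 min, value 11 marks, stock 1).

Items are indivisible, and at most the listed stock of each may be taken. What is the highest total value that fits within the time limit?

Top feasible selections:
- 1×option 1 + 1×option 3: time 9, value 49
- 1×option 1 + 1×option 2: time 11, value 42
- 1×option 1: time 4, value 38
Best: 49 marks.

49 marks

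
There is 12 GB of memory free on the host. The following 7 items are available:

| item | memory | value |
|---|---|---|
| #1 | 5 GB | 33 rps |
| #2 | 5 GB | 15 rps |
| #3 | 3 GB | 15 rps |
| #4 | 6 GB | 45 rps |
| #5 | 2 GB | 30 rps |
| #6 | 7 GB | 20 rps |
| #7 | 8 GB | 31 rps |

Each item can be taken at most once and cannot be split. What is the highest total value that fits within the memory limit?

This is a 0/1 knapsack; check combinations near the capacity.
- #3+#4+#5: memory 3+6+2=11, value 15+45+30=90
- #1+#3+#5: memory 5+3+2=10, value 33+15+30=78
- #1+#4: memory 5+6=11, value 33+45=78
- #1+#2+#5: memory 5+5+2=12, value 33+15+30=78
Best: 90 rps.

90 rps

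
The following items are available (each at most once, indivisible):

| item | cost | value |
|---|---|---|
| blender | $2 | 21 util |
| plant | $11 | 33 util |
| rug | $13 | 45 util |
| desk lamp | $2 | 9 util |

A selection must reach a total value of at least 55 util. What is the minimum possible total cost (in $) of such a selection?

15

Subsets with value ≥ 55, sorted by total cost:
- blender+rug: cost 15, value 66
- blender+plant+desk lamp: cost 15, value 63
Minimum cost: 15 $.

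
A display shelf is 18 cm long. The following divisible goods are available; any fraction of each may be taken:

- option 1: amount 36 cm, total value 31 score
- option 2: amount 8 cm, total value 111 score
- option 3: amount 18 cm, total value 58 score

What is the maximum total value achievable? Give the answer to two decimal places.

143.22

Take in order of value per unit:
- option 2 (111/8 per unit): all 8 → value 111, running total 111.00
- option 3 (58/18 per unit): 10 of 18 → value 10×58/18 = 32.2222, running total 143.22
Total 143.22.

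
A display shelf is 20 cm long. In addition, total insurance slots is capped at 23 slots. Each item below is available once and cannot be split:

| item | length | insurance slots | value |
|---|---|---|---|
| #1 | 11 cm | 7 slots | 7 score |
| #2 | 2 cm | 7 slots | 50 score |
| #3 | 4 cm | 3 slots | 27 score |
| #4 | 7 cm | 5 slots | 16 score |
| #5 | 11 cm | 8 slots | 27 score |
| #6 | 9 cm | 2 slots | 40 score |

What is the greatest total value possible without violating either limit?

117 score

Feasible sets respecting both limits:
- #2+#3+#6: length 15, insurance slots 12, value 117
- #2+#4+#6: length 18, insurance slots 14, value 106
- #2+#3+#5: length 17, insurance slots 18, value 104
- #2+#3+#4: length 13, insurance slots 15, value 93
Best: 117 score.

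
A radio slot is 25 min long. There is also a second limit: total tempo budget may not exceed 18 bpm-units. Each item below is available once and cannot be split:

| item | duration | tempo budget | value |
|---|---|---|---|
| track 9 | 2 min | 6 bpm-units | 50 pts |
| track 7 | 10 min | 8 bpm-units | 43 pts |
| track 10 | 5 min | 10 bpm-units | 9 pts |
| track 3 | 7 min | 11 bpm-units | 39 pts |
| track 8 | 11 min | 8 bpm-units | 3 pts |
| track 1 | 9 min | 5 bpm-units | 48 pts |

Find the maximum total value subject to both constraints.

Feasible sets respecting both limits:
- track 9+track 1: duration 11, tempo budget 11, value 98
- track 9+track 7: duration 12, tempo budget 14, value 93
- track 7+track 1: duration 19, tempo budget 13, value 91
Best: 98 pts.

98 pts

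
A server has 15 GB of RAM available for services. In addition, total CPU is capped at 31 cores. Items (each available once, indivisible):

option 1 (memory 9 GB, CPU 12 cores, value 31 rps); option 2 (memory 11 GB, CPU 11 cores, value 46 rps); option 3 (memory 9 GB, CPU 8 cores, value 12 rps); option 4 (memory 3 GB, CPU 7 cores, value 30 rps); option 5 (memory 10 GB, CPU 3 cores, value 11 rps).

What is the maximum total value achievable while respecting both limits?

Feasible sets respecting both limits:
- option 2+option 4: memory 14, CPU 18, value 76
- option 1+option 4: memory 12, CPU 19, value 61
- option 2: memory 11, CPU 11, value 46
- option 3+option 4: memory 12, CPU 15, value 42
Best: 76 rps.

76 rps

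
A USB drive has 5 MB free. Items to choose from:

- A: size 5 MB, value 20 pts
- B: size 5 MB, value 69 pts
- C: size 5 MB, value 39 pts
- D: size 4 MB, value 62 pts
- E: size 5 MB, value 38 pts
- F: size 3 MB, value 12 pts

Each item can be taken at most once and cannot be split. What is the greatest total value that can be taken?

Check high-value combinations within 5 MB:
- B: size 5, value 69
- D: size 4, value 62
- C: size 5, value 39
- E: size 5, value 38
- A: size 5, value 20
Best: 69 pts.

69 pts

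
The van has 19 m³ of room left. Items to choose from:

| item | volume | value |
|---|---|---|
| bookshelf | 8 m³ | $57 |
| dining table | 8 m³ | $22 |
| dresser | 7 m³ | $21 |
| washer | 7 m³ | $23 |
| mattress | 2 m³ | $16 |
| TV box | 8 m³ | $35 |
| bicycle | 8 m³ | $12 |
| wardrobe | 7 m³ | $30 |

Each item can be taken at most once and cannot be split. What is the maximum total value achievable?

Check high-value combinations within 19 m³:
- bookshelf+mattress+TV box: volume 8+2+8=18, value 57+16+35=108
- bookshelf+mattress+wardrobe: volume 8+2+7=17, value 57+16+30=103
- bookshelf+washer+mattress: volume 8+7+2=17, value 57+23+16=96
Best: $108.

$108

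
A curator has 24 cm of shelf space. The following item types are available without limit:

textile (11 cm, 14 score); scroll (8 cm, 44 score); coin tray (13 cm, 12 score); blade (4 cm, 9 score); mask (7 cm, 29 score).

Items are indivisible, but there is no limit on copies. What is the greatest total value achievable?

Best value-per-unit is scroll at 44/8, and filling with it alone uses length 3×8=24. No mix of the others beats 3×44 = 132.

132 score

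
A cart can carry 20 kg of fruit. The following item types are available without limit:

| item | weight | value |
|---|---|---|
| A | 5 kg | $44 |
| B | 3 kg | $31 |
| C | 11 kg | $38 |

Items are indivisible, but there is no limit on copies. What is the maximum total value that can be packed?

$199

Best value-per-unit is B at 31/3; filling with it alone gives 6×31 = 186.
Optimal mix: 1×A + 5×B → weight 20, value 199.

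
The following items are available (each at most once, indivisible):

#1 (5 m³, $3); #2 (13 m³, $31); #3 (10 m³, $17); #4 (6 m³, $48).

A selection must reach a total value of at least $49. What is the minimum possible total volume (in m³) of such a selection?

Subsets with value ≥ 49, sorted by total volume:
- #1+#4: volume 11, value 51
- #3+#4: volume 16, value 65
- #2+#4: volume 19, value 79
- #1+#3+#4: volume 21, value 68
Minimum volume: 11 m³.

11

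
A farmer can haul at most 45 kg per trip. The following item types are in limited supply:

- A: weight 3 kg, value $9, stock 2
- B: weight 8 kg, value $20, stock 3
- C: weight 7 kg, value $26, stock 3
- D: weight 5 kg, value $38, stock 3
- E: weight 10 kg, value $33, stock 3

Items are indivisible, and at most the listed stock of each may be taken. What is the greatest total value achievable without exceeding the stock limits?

$217

Top feasible selections:
- 2×A + 2×C + 3×D + 1×E: weight 45, value 217
- 1×A + 1×C + 3×D + 2×E: weight 45, value 215
- 3×D + 3×E: weight 45, value 213
Best: $217.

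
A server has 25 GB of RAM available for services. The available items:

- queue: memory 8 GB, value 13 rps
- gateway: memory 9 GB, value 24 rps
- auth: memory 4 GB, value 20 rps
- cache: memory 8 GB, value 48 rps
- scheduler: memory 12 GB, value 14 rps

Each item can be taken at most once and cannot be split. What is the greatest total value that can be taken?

Check high-value combinations within 25 GB:
- gateway+auth+cache: memory 9+4+8=21, value 24+20+48=92
- queue+gateway+cache: memory 8+9+8=25, value 13+24+48=85
- auth+cache+scheduler: memory 4+8+12=24, value 20+48+14=82
- queue+auth+cache: memory 8+4+8=20, value 13+20+48=81
Best: 92 rps.

92 rps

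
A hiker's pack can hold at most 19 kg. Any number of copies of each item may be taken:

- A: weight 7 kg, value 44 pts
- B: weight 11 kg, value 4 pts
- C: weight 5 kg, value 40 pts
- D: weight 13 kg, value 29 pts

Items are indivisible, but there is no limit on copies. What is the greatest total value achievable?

Best value-per-unit is C at 40/5; filling with it alone gives 3×40 = 120.
Optimal mix: 2×A + 1×C → weight 19, value 128.

128 pts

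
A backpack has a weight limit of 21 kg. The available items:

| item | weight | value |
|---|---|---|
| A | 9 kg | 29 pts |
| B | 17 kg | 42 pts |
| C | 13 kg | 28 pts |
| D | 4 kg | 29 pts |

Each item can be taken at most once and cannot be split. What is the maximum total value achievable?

Check high-value combinations within 21 kg:
- B+D: weight 17+4=21, value 42+29=71
- A+D: weight 9+4=13, value 29+29=58
- C+D: weight 13+4=17, value 28+29=57
- B: weight 17, value 42
Best: 71 pts.

71 pts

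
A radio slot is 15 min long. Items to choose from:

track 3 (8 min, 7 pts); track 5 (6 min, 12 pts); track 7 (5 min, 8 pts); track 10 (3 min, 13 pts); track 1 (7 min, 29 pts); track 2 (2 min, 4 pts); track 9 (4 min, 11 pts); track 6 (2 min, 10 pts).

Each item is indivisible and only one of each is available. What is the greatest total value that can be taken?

56 pts

Check high-value combinations within 15 min:
- track 10+track 1+track 2+track 6: duration 3+7+2+2=14, value 13+29+4+10=56
- track 1+track 2+track 9+track 6: duration 7+2+4+2=15, value 29+4+11+10=54
- track 10+track 1+track 9: duration 3+7+4=14, value 13+29+11=53
Best: 56 pts.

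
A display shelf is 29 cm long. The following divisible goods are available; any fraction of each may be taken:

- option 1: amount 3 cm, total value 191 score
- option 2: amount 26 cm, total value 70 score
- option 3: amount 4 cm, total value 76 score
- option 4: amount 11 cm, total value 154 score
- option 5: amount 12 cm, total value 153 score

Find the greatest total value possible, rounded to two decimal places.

Take in order of value per unit:
- option 1 (191/3 per unit): all 3 → value 191, running total 191.00
- option 3 (76/4 per unit): all 4 → value 76, running total 267.00
- option 4 (154/11 per unit): all 11 → value 154, running total 421.00
- option 5 (153/12 per unit): 11 of 12 → value 11×153/12 = 140.2500, running total 561.25
Total 561.25.

561.25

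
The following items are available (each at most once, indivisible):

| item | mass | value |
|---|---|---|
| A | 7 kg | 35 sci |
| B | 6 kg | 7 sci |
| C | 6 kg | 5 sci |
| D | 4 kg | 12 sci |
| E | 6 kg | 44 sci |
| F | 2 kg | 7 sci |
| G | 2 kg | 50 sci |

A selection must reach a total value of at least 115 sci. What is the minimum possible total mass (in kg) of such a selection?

15

Subsets with value ≥ 115, sorted by total mass:
- A+E+G: mass 15, value 129
- A+E+F+G: mass 17, value 136
- A+D+E+G: mass 19, value 141
Minimum mass: 15 kg.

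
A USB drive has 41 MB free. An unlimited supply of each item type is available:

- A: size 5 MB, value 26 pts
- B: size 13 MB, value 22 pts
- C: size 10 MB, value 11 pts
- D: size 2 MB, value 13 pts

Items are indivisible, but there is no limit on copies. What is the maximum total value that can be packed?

Best value-per-unit is D at 13/2; filling with it alone gives 20×13 = 260.
Optimal mix: 1×A + 18×D → size 41, value 260.

260 pts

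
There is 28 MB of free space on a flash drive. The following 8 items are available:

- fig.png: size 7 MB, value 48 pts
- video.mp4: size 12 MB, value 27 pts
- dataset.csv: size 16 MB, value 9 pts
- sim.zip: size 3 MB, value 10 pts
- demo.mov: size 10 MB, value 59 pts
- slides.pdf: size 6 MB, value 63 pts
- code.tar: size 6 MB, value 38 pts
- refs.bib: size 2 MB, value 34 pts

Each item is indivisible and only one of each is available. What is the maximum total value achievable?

Check high-value combinations within 28 MB:
- fig.png+sim.zip+demo.mov+slides.pdf+refs.bib: size 7+3+10+6+2=28, value 48+10+59+63+34=214
- fig.png+demo.mov+slides.pdf+refs.bib: size 7+10+6+2=25, value 48+59+63+34=204
- sim.zip+demo.mov+slides.pdf+code.tar+refs.bib: size 3+10+6+6+2=27, value 10+59+63+38+34=204
- demo.mov+slides.pdf+code.tar+refs.bib: size 10+6+6+2=24, value 59+63+38+34=194
Best: 214 pts.

214 pts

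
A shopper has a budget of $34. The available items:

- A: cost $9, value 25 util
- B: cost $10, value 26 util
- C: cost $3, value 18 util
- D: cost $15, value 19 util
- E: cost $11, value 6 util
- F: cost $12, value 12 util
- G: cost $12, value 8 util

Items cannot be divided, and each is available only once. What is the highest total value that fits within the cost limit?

Check high-value combinations within $34:
- A+B+C+F: cost 9+10+3+12=34, value 25+26+18+12=81
- A+B+C+G: cost 9+10+3+12=34, value 25+26+18+8=77
- A+B+C+E: cost 9+10+3+11=33, value 25+26+18+6=75
Best: 81 util.

81 util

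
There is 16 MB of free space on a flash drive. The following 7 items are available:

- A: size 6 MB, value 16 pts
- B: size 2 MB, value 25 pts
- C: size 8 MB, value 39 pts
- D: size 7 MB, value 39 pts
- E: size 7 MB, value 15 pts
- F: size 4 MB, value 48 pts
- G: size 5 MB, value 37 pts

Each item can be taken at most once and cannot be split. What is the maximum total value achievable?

124 pts

This is a 0/1 knapsack; check combinations near the capacity.
- D+F+G: size 7+4+5=16, value 39+48+37=124
- B+D+F: size 2+7+4=13, value 25+39+48=112
- B+C+F: size 2+8+4=14, value 25+39+48=112
- B+F+G: size 2+4+5=11, value 25+48+37=110
- B+D+G: size 2+7+5=14, value 25+39+37=101
Best: 124 pts.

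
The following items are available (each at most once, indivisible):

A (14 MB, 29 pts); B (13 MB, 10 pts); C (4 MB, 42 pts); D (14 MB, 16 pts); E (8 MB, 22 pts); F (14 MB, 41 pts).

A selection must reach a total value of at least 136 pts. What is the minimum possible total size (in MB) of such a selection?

Subsets with value ≥ 136, sorted by total size:
- A+B+C+E+F: size 53, value 144
- A+C+D+E+F: size 54, value 150
- A+B+C+D+F: size 59, value 138
- A+B+C+D+E+F: size 67, value 160
Minimum size: 53 MB.

53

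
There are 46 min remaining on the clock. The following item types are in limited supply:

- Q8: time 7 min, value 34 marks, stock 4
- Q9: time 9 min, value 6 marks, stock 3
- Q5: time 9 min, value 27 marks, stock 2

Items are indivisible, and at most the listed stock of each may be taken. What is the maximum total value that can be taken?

Top feasible selections:
- 4×Q8 + 2×Q5: time 46, value 190
- 4×Q8 + 1×Q9 + 1×Q5: time 46, value 169
- 4×Q8 + 1×Q5: time 37, value 163
- 3×Q8 + 2×Q5: time 39, value 156
Best: 190 marks.

190 marks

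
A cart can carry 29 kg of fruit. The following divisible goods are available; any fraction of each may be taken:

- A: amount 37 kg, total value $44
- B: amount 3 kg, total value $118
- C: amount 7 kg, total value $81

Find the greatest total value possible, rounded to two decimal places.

Take in order of value per unit:
- B (118/3 per unit): all 3 → value 118, running total 118.00
- C (81/7 per unit): all 7 → value 81, running total 199.00
- A (44/37 per unit): 19 of 37 → value 19×44/37 = 22.5946, running total 221.59
Total 221.59.

221.59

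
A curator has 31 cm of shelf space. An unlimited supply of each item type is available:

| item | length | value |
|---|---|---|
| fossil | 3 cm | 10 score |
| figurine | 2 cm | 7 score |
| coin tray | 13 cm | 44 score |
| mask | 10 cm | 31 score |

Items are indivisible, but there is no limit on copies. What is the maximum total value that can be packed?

Best value-per-unit is figurine at 7/2; filling with it alone gives 15×7 = 105.
Optimal mix: 1×fossil + 14×figurine → length 31, value 108.

108 score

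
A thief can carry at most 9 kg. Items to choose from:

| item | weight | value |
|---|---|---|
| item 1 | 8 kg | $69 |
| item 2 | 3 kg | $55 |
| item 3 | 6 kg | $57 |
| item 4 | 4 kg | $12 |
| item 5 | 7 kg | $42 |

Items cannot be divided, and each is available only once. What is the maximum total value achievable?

Check high-value combinations within 9 kg:
- item 2+item 3: weight 3+6=9, value 55+57=112
- item 1: weight 8, value 69
- item 2+item 4: weight 3+4=7, value 55+12=67
- item 3: weight 6, value 57
Best: $112.

$112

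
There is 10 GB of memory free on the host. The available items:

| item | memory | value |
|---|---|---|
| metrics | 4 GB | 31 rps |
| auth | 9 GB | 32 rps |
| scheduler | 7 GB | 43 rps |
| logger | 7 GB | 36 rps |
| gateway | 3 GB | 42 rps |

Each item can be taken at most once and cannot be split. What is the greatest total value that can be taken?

This is a 0/1 knapsack; check combinations near the capacity.
- scheduler+gateway: memory 7+3=10, value 43+42=85
- logger+gateway: memory 7+3=10, value 36+42=78
- metrics+gateway: memory 4+3=7, value 31+42=73
- scheduler: memory 7, value 43
Best: 85 rps.

85 rps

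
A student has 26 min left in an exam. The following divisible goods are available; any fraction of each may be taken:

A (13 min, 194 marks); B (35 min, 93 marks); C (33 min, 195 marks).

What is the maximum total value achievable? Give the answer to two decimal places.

Take in order of value per unit:
- A (194/13 per unit): all 13 → value 194, running total 194.00
- C (195/33 per unit): 13 of 33 → value 13×195/33 = 76.8182, running total 270.82
Total 270.82.

270.82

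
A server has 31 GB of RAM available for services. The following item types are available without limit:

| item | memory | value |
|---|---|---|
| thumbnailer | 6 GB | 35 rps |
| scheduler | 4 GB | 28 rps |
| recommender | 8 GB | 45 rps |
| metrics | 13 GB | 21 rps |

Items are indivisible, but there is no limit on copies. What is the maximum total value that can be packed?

Best value-per-unit is scheduler at 28/4; filling with it alone gives 7×28 = 196.
Optimal mix: 1×thumbnailer + 6×scheduler → memory 30, value 203.

203 rps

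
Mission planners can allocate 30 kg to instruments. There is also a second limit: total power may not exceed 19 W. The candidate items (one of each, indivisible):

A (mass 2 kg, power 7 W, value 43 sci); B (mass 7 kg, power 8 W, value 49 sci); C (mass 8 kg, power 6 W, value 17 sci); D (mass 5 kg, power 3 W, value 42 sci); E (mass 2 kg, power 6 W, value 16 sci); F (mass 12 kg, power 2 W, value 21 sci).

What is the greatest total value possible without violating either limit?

134 sci

Feasible sets respecting both limits:
- A+B+D: mass 14, power 18, value 134
- B+D+E+F: mass 26, power 19, value 128
- A+C+D+F: mass 27, power 18, value 123
- A+D+E+F: mass 21, power 18, value 122
Best: 134 sci.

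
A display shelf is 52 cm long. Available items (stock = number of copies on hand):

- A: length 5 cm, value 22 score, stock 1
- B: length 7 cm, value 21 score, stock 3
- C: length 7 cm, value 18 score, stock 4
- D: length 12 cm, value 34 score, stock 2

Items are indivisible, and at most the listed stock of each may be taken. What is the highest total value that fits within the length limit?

Best selections within length 52 and stock limits:
- 1×A + 3×B + 2×C + 1×D: length 52, value 155
- 1×A + 3×B + 2×D: length 50, value 153
- 1×A + 2×B + 3×C + 1×D: length 52, value 152
- 1×A + 2×B + 1×C + 2×D: length 50, value 150
Best: 155 score.

155 score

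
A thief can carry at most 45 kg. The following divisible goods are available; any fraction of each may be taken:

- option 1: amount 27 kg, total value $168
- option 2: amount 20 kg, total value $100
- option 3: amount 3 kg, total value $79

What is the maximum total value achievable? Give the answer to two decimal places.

322.00

Take in order of value per unit:
- option 3 (79/3 per unit): all 3 → value 79, running total 79.00
- option 1 (168/27 per unit): all 27 → value 168, running total 247.00
- option 2 (100/20 per unit): 15 of 20 → value 15×100/20 = 75.0000, running total 322.00
Total 322.00.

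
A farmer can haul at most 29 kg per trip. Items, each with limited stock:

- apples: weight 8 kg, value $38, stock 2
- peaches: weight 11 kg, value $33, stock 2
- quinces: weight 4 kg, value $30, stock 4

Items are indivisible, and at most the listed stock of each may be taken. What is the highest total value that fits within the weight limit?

$166

Top feasible selections:
- 2×apples + 3×quinces: weight 28, value 166
- 1×apples + 4×quinces: weight 24, value 158
- 1×peaches + 4×quinces: weight 27, value 153
Best: $166.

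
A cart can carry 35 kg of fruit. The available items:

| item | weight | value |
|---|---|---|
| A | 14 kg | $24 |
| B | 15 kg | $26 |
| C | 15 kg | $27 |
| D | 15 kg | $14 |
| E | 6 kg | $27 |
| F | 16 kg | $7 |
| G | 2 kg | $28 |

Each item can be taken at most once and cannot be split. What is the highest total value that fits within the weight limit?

Check high-value combinations within 35 kg:
- C+E+G: weight 15+6+2=23, value 27+27+28=82
- B+E+G: weight 15+6+2=23, value 26+27+28=81
- B+C+G: weight 15+15+2=32, value 26+27+28=81
- A+E+G: weight 14+6+2=22, value 24+27+28=79
Best: $82.

$82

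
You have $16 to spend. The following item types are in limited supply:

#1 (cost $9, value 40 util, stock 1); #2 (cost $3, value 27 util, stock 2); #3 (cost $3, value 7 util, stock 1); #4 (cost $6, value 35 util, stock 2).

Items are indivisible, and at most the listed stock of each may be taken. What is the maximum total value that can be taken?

97 util

Best selections within cost 16 and stock limits:
- 1×#2 + 2×#4: cost 15, value 97
- 2×#2 + 1×#3 + 1×#4: cost 15, value 96
Best: 97 util.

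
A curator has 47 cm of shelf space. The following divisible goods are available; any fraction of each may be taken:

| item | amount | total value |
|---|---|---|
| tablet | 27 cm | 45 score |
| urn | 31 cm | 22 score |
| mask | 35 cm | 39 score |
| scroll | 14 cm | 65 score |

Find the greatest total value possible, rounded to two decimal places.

Take in order of value per unit:
- scroll (65/14 per unit): all 14 → value 65, running total 65.00
- tablet (45/27 per unit): all 27 → value 45, running total 110.00
- mask (39/35 per unit): 6 of 35 → value 6×39/35 = 6.6857, running total 116.69
Total 116.69.

116.69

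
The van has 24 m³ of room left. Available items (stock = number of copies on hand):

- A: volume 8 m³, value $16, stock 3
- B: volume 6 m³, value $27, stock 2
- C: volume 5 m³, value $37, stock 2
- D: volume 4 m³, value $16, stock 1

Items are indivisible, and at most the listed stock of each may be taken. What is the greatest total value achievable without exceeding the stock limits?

$128

Best selections within volume 24 and stock limits:
- 2×B + 2×C: volume 22, value 128
- 1×B + 2×C + 1×D: volume 20, value 117
- 1×A + 1×B + 2×C: volume 24, value 117
- 2×B + 1×C + 1×D: volume 21, value 107
Best: $128.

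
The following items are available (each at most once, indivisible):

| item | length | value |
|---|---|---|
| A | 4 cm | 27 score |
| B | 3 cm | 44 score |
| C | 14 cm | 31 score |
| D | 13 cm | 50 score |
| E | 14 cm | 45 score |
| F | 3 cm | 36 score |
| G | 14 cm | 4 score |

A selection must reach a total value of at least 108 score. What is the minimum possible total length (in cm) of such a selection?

19

Subsets with value ≥ 108, sorted by total length:
- B+D+F: length 19, value 130
- B+E+F: length 20, value 125
- A+B+D: length 20, value 121
Minimum length: 19 cm.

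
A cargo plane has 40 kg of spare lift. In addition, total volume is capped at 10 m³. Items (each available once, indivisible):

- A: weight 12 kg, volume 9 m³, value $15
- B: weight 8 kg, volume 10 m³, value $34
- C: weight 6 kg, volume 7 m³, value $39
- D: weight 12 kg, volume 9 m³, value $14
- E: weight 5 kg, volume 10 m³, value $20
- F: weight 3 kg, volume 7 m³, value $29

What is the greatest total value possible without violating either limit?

Feasible sets respecting both limits:
- C: weight 6, volume 7, value 39
- B: weight 8, volume 10, value 34
- F: weight 3, volume 7, value 29
- E: weight 5, volume 10, value 20
Best: $39.

$39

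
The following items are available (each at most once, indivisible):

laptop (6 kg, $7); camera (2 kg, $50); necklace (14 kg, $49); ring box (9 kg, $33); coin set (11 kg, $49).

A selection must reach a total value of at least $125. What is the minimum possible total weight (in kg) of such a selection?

22

Subsets with value ≥ 125, sorted by total weight:
- camera+ring box+coin set: weight 22, value 132
- camera+necklace+ring box: weight 25, value 132
Minimum weight: 22 kg.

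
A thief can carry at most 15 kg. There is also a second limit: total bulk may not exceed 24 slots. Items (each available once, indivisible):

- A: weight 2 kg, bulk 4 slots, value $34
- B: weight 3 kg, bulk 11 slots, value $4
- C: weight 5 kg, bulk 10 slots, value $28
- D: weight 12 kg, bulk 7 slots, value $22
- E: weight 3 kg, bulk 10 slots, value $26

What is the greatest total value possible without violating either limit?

$88

Feasible sets respecting both limits:
- A+C+E: weight 10, bulk 24, value 88
- A+C: weight 7, bulk 14, value 62
- A+E: weight 5, bulk 14, value 60
Best: $88.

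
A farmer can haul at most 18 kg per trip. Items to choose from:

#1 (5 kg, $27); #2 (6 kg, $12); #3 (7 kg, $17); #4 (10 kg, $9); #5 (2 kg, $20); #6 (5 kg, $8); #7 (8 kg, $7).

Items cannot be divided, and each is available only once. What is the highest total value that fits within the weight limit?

Check high-value combinations within 18 kg:
- #1+#2+#5+#6: weight 5+6+2+5=18, value 27+12+20+8=67
- #1+#3+#5: weight 5+7+2=14, value 27+17+20=64
- #1+#2+#5: weight 5+6+2=13, value 27+12+20=59
- #1+#4+#5: weight 5+10+2=17, value 27+9+20=56
- #1+#2+#3: weight 5+6+7=18, value 27+12+17=56
Best: $67.

$67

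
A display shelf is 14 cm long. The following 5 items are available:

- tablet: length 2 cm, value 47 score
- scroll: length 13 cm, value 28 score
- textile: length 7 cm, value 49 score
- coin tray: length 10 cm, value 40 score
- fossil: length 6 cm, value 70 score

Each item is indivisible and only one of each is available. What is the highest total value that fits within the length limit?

Check high-value combinations within 14 cm:
- textile+fossil: length 7+6=13, value 49+70=119
- tablet+fossil: length 2+6=8, value 47+70=117
- tablet+textile: length 2+7=9, value 47+49=96
- tablet+coin tray: length 2+10=12, value 47+40=87
Best: 119 score.

119 score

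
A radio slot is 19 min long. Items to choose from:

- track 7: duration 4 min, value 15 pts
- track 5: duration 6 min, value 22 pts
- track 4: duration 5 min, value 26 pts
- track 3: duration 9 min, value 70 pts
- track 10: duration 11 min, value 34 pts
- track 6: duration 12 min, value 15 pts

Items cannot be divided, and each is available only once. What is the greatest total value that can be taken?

This is a 0/1 knapsack; check combinations near the capacity.
- track 7+track 4+track 3: duration 4+5+9=18, value 15+26+70=111
- track 7+track 5+track 3: duration 4+6+9=19, value 15+22+70=107
- track 4+track 3: duration 5+9=14, value 26+70=96
- track 5+track 3: duration 6+9=15, value 22+70=92
- track 7+track 3: duration 4+9=13, value 15+70=85
Best: 111 pts.

111 pts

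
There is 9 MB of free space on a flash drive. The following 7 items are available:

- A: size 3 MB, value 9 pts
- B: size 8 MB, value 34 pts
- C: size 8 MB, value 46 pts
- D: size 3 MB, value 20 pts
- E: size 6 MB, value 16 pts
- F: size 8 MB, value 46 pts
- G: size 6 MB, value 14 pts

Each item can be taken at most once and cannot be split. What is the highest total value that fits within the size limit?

46 pts

Check high-value combinations within 9 MB:
- C: size 8, value 46
- F: size 8, value 46
- D+E: size 3+6=9, value 20+16=36
- B: size 8, value 34
Best: 46 pts.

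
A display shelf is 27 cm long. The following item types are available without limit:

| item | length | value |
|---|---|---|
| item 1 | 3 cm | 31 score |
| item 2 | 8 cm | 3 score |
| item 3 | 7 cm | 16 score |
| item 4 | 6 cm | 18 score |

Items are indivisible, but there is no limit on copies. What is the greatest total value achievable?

Best value-per-unit is item 1 at 31/3, and filling with it alone uses length 9×3=27. No mix of the others beats 9×31 = 279.

279 score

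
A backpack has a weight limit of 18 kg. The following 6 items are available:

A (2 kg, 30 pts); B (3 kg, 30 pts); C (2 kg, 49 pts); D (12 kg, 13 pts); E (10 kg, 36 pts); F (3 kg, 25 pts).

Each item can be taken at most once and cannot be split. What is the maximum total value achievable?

This is a 0/1 knapsack; check combinations near the capacity.
- A+B+C+E: weight 2+3+2+10=17, value 30+30+49+36=145
- A+C+E+F: weight 2+2+10+3=17, value 30+49+36+25=140
- B+C+E+F: weight 3+2+10+3=18, value 30+49+36+25=140
- A+B+C+F: weight 2+3+2+3=10, value 30+30+49+25=134
Best: 145 pts.

145 pts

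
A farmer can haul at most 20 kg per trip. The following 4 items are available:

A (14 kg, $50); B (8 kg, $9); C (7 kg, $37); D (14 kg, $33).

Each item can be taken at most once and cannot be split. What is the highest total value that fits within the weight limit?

Check high-value combinations within 20 kg:
- A: weight 14, value 50
- B+C: weight 8+7=15, value 9+37=46
- C: weight 7, value 37
- D: weight 14, value 33
- B: weight 8, value 9
Best: $50.

$50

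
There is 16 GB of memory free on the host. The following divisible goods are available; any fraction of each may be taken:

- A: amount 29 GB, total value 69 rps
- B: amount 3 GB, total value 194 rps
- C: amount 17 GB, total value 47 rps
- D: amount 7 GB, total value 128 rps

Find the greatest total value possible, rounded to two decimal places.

338.59

Take in order of value per unit:
- B (194/3 per unit): all 3 → value 194, running total 194.00
- D (128/7 per unit): all 7 → value 128, running total 322.00
- C (47/17 per unit): 6 of 17 → value 6×47/17 = 16.5882, running total 338.59
Total 338.59.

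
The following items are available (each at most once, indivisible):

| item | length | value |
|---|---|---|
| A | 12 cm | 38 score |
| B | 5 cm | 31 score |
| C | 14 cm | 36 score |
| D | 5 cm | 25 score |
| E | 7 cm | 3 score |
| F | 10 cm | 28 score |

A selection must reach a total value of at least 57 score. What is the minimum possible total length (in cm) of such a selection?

15

Subsets with value ≥ 57, sorted by total length:
- B+F: length 15, value 59
- A+B: length 17, value 69
Minimum length: 15 cm.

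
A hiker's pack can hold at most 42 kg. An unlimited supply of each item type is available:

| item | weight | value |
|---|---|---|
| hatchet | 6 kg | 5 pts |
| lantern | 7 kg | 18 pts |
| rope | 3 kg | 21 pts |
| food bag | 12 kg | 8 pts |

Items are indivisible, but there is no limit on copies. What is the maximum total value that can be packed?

294 pts

Best value-per-unit is rope at 21/3, and filling with it alone uses weight 14×3=42. No mix of the others beats 14×21 = 294.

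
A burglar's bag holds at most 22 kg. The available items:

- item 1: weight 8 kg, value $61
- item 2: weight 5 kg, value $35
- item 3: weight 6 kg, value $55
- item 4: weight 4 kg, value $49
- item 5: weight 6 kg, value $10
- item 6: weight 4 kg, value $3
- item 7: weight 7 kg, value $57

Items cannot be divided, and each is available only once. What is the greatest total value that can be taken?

Check high-value combinations within 22 kg:
- item 2+item 3+item 4+item 7: weight 5+6+4+7=22, value 35+55+49+57=196
- item 1+item 3+item 7: weight 8+6+7=21, value 61+55+57=173
- item 1+item 3+item 4+item 6: weight 8+6+4+4=22, value 61+55+49+3=168
- item 1+item 4+item 7: weight 8+4+7=19, value 61+49+57=167
- item 1+item 3+item 4: weight 8+6+4=18, value 61+55+49=165
Best: $196.

$196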